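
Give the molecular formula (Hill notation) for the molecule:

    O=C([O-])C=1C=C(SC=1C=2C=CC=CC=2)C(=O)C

C13H9O3S-

Heavy atoms from the SMILES: 13 C, 3 O, 1 S.
Implicit hydrogens by atom environment:
  6 × C (aromatic): 1 H each → 6
  4 × C (aromatic): no H
  2 × C: no H
  2 × O: no H
  1 × C: 3 H
  1 × O (charge -1): no H
  1 × S (aromatic): no H
  Total hydrogens = 9.
Net charge -1.
Molecular formula: C13H9O3S-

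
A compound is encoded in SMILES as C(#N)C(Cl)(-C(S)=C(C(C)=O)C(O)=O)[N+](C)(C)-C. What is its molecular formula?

C10H14ClN2O3S+

Heavy atoms from the SMILES: 10 C, 1 Cl, 2 N, 3 O, 1 S.
Implicit hydrogens by atom environment:
  6 × C: no H
  4 × C: 3 H each → 12
  2 × O: no H
  1 × Cl: no H
  1 × N: no H
  1 × N (charge +1): no H
  1 × O: 1 H
  1 × S: 1 H
  Total hydrogens = 14.
Net charge +1.
Molecular formula: C10H14ClN2O3S+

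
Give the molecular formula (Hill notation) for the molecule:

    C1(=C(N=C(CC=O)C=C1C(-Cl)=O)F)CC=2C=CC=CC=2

C15H11ClFNO2

Heavy atoms from the SMILES: 15 C, 1 Cl, 1 F, 1 N, 2 O.
Implicit hydrogens by atom environment:
  6 × C (aromatic): 1 H each → 6
  5 × C (aromatic): no H
  2 × C: 2 H each → 4
  2 × O: no H
  1 × C: 1 H
  1 × C: no H
  1 × Cl: no H
  1 × F: no H
  1 × N (aromatic): no H
  Total hydrogens = 11.
Molecular formula: C15H11ClFNO2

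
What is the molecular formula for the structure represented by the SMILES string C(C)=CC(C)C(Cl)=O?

Heavy atoms from the SMILES: 6 C, 1 Cl, 1 O.
Implicit hydrogens by atom environment:
  3 × C: 1 H each → 3
  2 × C: 3 H each → 6
  1 × C: no H
  1 × Cl: no H
  1 × O: no H
  Total hydrogens = 9.
Molecular formula: C6H9ClO

C6H9ClO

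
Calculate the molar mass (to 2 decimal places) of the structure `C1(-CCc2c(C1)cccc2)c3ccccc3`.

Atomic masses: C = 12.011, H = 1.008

Molecular formula: C16H16.
M = 16×12.011 + 16×1.008 = 208.30 g/mol.

208.30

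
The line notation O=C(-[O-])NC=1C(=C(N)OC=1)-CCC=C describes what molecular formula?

Heavy atoms from the SMILES: 9 C, 2 N, 3 O.
Implicit hydrogens by atom environment:
  3 × C: 2 H each → 6
  3 × C (aromatic): no H
  1 × C (aromatic): 1 H
  1 × C: 1 H
  1 × C: no H
  1 × N: 2 H
  1 × N: 1 H
  1 × O (aromatic): no H
  1 × O: no H
  1 × O (charge -1): no H
  Total hydrogens = 11.
Net charge -1.
Molecular formula: C9H11N2O3-

C9H11N2O3-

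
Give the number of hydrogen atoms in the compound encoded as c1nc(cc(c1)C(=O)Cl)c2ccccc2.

Hydrogens are implicit in SMILES; fill each atom to its normal valence:
  8 × C (aromatic): 1 H each → 8
  3 × C (aromatic): no H
  1 × C: no H
  1 × Cl: no H
  1 × N (aromatic): no H
  1 × O: no H
  Total hydrogens = 8.

8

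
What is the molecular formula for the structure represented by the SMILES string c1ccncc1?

C5H5N

Heavy atoms from the SMILES: 5 C, 1 N.
Implicit hydrogens by atom environment:
  5 × C (aromatic): 1 H each → 5
  1 × N (aromatic): no H
  Total hydrogens = 5.
Molecular formula: C5H5N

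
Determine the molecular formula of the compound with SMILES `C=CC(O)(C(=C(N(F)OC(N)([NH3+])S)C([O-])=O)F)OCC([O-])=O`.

Heavy atoms from the SMILES: 9 C, 2 F, 3 N, 7 O, 1 S.
Implicit hydrogens by atom environment:
  6 × C: no H
  4 × O: no H
  2 × C: 2 H each → 4
  2 × F: no H
  2 × O (charge -1): no H
  1 × C: 1 H
  1 × N (charge +1): 3 H
  1 × N: 2 H
  1 × N: no H
  1 × O: 1 H
  1 × S: 1 H
  Total hydrogens = 12.
Net charge -1.
Molecular formula: C9H12F2N3O7S-

C9H12F2N3O7S-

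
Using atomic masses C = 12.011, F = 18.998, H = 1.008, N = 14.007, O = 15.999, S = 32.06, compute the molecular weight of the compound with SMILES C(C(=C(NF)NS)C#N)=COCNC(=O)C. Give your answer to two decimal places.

Molecular formula: C8H11FN4O2S.
M = 8×12.011 + 1×18.998 + 11×1.008 + 4×14.007 + 2×15.999 + 1×32.06 = 246.26 g/mol.

246.26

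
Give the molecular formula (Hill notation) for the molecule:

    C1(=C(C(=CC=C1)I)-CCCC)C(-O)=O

Heavy atoms from the SMILES: 11 C, 1 I, 2 O.
Implicit hydrogens by atom environment:
  3 × C: 2 H each → 6
  3 × C (aromatic): 1 H each → 3
  3 × C (aromatic): no H
  1 × C: 3 H
  1 × C: no H
  1 × I: no H
  1 × O: 1 H
  1 × O: no H
  Total hydrogens = 13.
Molecular formula: C11H13IO2

C11H13IO2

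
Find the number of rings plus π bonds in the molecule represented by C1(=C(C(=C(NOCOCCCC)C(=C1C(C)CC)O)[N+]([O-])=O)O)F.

Molecular formula from the SMILES: C15H23FN2O6.
DoU = (2C + 2 + N − H − X)/2 = (2·15 + 2 + 2 − 23 − 1)/2 = 10/2 = 5.
(Structurally: 1 ring(s) + 4 π bond(s) = 5.)

5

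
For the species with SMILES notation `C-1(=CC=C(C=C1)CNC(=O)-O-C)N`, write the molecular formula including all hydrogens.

C9H12N2O2

Heavy atoms from the SMILES: 9 C, 2 N, 2 O.
Implicit hydrogens by atom environment:
  4 × C (aromatic): 1 H each → 4
  2 × C (aromatic): no H
  2 × O: no H
  1 × C: 3 H
  1 × C: 2 H
  1 × C: no H
  1 × N: 2 H
  1 × N: 1 H
  Total hydrogens = 12.
Molecular formula: C9H12N2O2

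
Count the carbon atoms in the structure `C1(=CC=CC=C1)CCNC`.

9

The symbol for carbon appears 9 times in the SMILES.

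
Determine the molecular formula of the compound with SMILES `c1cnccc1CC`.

C7H9N

Heavy atoms from the SMILES: 7 C, 1 N.
Implicit hydrogens by atom environment:
  4 × C (aromatic): 1 H each → 4
  1 × C: 3 H
  1 × C: 2 H
  1 × C (aromatic): no H
  1 × N (aromatic): no H
  Total hydrogens = 9.
Molecular formula: C7H9N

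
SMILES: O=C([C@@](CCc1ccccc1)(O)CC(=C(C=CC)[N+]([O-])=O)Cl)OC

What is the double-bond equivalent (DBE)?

Molecular formula from the SMILES: C17H20ClNO5.
DoU = (2C + 2 + N − H − X)/2 = (2·17 + 2 + 1 − 20 − 1)/2 = 16/2 = 8.
(Structurally: 1 ring(s) + 7 π bond(s) = 8.)

8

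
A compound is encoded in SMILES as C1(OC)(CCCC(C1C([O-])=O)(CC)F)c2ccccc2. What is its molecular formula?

Heavy atoms from the SMILES: 16 C, 1 F, 3 O.
Implicit hydrogens by atom environment:
  5 × C (aromatic): 1 H each → 5
  4 × C: 2 H each → 8
  3 × C: no H
  2 × C: 3 H each → 6
  2 × O: no H
  1 × C: 1 H
  1 × C (aromatic): no H
  1 × F: no H
  1 × O (charge -1): no H
  Total hydrogens = 20.
Net charge -1.
Molecular formula: C16H20FO3-

C16H20FO3-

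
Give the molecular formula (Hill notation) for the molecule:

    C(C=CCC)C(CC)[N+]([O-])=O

C8H15NO2

Heavy atoms from the SMILES: 8 C, 1 N, 2 O.
Implicit hydrogens by atom environment:
  3 × C: 2 H each → 6
  3 × C: 1 H each → 3
  2 × C: 3 H each → 6
  1 × N (charge +1): no H
  1 × O: no H
  1 × O (charge -1): no H
  Total hydrogens = 15.
Molecular formula: C8H15NO2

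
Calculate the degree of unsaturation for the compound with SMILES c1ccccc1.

4

Molecular formula from the SMILES: C6H6.
DoU = (2C + 2 + N − H − X)/2 = (2·6 + 2 + 0 − 6 − 0)/2 = 8/2 = 4.
(Structurally: 1 ring(s) + 3 π bond(s) = 4.)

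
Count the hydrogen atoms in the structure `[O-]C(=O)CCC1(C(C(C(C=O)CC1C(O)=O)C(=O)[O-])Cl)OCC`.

Hydrogens are implicit in SMILES; fill each atom to its normal valence:
  5 × C: 1 H each → 5
  5 × O: no H
  4 × C: 2 H each → 8
  4 × C: no H
  2 × O (charge -1): no H
  1 × C: 3 H
  1 × Cl: no H
  1 × O: 1 H
  Total hydrogens = 17.

17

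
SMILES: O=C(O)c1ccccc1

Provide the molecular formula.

C7H6O2

Heavy atoms from the SMILES: 7 C, 2 O.
Implicit hydrogens by atom environment:
  5 × C (aromatic): 1 H each → 5
  1 × C (aromatic): no H
  1 × C: no H
  1 × O: 1 H
  1 × O: no H
  Total hydrogens = 6.
Molecular formula: C7H6O2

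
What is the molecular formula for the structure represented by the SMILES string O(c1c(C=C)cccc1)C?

Heavy atoms from the SMILES: 9 C, 1 O.
Implicit hydrogens by atom environment:
  4 × C (aromatic): 1 H each → 4
  2 × C (aromatic): no H
  1 × C: 3 H
  1 × C: 2 H
  1 × C: 1 H
  1 × O: no H
  Total hydrogens = 10.
Molecular formula: C9H10O

C9H10O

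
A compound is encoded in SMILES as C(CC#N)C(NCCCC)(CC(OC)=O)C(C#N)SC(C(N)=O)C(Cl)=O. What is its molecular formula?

C16H23ClN4O4S

Heavy atoms from the SMILES: 16 C, 1 Cl, 4 N, 4 O, 1 S.
Implicit hydrogens by atom environment:
  6 × C: 2 H each → 12
  6 × C: no H
  4 × O: no H
  2 × C: 3 H each → 6
  2 × C: 1 H each → 2
  2 × N: no H
  1 × Cl: no H
  1 × N: 2 H
  1 × N: 1 H
  1 × S: no H
  Total hydrogens = 23.
Molecular formula: C16H23ClN4O4S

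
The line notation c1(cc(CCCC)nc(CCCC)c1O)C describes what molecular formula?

C14H23NO

Heavy atoms from the SMILES: 14 C, 1 N, 1 O.
Implicit hydrogens by atom environment:
  6 × C: 2 H each → 12
  4 × C (aromatic): no H
  3 × C: 3 H each → 9
  1 × C (aromatic): 1 H
  1 × N (aromatic): no H
  1 × O: 1 H
  Total hydrogens = 23.
Molecular formula: C14H23NO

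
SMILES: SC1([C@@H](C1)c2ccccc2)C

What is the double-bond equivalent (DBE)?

Molecular formula from the SMILES: C10H12S.
DoU = (2C + 2 + N − H − X)/2 = (2·10 + 2 + 0 − 12 − 0)/2 = 10/2 = 5.
(Structurally: 2 ring(s) + 3 π bond(s) = 5.)

5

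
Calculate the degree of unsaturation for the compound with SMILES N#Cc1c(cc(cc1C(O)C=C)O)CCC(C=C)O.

8

Molecular formula from the SMILES: C15H17NO3.
DoU = (2C + 2 + N − H − X)/2 = (2·15 + 2 + 1 − 17 − 0)/2 = 16/2 = 8.
(Structurally: 1 ring(s) + 7 π bond(s) = 8.)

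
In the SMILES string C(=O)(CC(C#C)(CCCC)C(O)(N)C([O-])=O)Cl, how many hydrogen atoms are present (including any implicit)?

Hydrogens are implicit in SMILES; fill each atom to its normal valence:
  5 × C: no H
  4 × C: 2 H each → 8
  2 × O: no H
  1 × C: 3 H
  1 × C: 1 H
  1 × Cl: no H
  1 × N: 2 H
  1 × O: 1 H
  1 × O (charge -1): no H
  Total hydrogens = 15.

15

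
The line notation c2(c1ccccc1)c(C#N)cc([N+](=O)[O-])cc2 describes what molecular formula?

Heavy atoms from the SMILES: 13 C, 2 N, 2 O.
Implicit hydrogens by atom environment:
  8 × C (aromatic): 1 H each → 8
  4 × C (aromatic): no H
  1 × C: no H
  1 × N: no H
  1 × N (charge +1): no H
  1 × O: no H
  1 × O (charge -1): no H
  Total hydrogens = 8.
Molecular formula: C13H8N2O2

C13H8N2O2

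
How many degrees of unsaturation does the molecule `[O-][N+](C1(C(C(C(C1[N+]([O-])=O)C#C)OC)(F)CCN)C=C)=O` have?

Molecular formula from the SMILES: C12H16FN3O5.
DoU = (2C + 2 + N − H − X)/2 = (2·12 + 2 + 3 − 16 − 1)/2 = 12/2 = 6.
(Structurally: 1 ring(s) + 5 π bond(s) = 6.)

6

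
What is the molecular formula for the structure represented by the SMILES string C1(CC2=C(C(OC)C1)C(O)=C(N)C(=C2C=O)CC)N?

C14H20N2O3

Heavy atoms from the SMILES: 14 C, 2 N, 3 O.
Implicit hydrogens by atom environment:
  6 × C (aromatic): no H
  3 × C: 2 H each → 6
  3 × C: 1 H each → 3
  2 × C: 3 H each → 6
  2 × N: 2 H each → 4
  2 × O: no H
  1 × O: 1 H
  Total hydrogens = 20.
Molecular formula: C14H20N2O3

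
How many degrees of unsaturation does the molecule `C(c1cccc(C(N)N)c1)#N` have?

6

Molecular formula from the SMILES: C8H9N3.
DoU = (2C + 2 + N − H − X)/2 = (2·8 + 2 + 3 − 9 − 0)/2 = 12/2 = 6.
(Structurally: 1 ring(s) + 5 π bond(s) = 6.)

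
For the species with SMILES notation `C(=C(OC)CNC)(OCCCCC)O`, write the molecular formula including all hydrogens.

Heavy atoms from the SMILES: 10 C, 1 N, 3 O.
Implicit hydrogens by atom environment:
  5 × C: 2 H each → 10
  3 × C: 3 H each → 9
  2 × C: no H
  2 × O: no H
  1 × N: 1 H
  1 × O: 1 H
  Total hydrogens = 21.
Molecular formula: C10H21NO3

C10H21NO3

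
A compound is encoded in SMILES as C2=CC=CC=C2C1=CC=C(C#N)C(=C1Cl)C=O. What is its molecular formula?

C14H8ClNO

Heavy atoms from the SMILES: 14 C, 1 Cl, 1 N, 1 O.
Implicit hydrogens by atom environment:
  7 × C (aromatic): 1 H each → 7
  5 × C (aromatic): no H
  1 × C: 1 H
  1 × C: no H
  1 × Cl: no H
  1 × N: no H
  1 × O: no H
  Total hydrogens = 8.
Molecular formula: C14H8ClNO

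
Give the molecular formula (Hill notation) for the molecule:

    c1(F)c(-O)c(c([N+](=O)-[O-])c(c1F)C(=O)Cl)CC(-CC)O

C11H10ClF2NO5

Heavy atoms from the SMILES: 11 C, 1 Cl, 2 F, 1 N, 5 O.
Implicit hydrogens by atom environment:
  6 × C (aromatic): no H
  2 × C: 2 H each → 4
  2 × F: no H
  2 × O: 1 H each → 2
  2 × O: no H
  1 × C: 3 H
  1 × C: 1 H
  1 × C: no H
  1 × Cl: no H
  1 × N (charge +1): no H
  1 × O (charge -1): no H
  Total hydrogens = 10.
Molecular formula: C11H10ClF2NO5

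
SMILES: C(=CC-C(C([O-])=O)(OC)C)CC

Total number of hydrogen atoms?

15

Hydrogens are implicit in SMILES; fill each atom to its normal valence:
  3 × C: 3 H each → 9
  2 × C: 2 H each → 4
  2 × C: 1 H each → 2
  2 × C: no H
  2 × O: no H
  1 × O (charge -1): no H
  Total hydrogens = 15.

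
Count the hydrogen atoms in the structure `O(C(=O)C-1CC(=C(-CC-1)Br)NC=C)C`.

Hydrogens are implicit in SMILES; fill each atom to its normal valence:
  4 × C: 2 H each → 8
  3 × C: no H
  2 × C: 1 H each → 2
  2 × O: no H
  1 × Br: no H
  1 × C: 3 H
  1 × N: 1 H
  Total hydrogens = 14.

14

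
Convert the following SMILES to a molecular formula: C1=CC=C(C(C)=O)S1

C6H6OS

Heavy atoms from the SMILES: 6 C, 1 O, 1 S.
Implicit hydrogens by atom environment:
  3 × C (aromatic): 1 H each → 3
  1 × C: 3 H
  1 × C (aromatic): no H
  1 × C: no H
  1 × O: no H
  1 × S (aromatic): no H
  Total hydrogens = 6.
Molecular formula: C6H6OS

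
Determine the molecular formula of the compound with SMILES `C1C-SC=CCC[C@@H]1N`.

Heavy atoms from the SMILES: 7 C, 1 N, 1 S.
Implicit hydrogens by atom environment:
  4 × C: 2 H each → 8
  3 × C: 1 H each → 3
  1 × N: 2 H
  1 × S: no H
  Total hydrogens = 13.
Molecular formula: C7H13NS

C7H13NS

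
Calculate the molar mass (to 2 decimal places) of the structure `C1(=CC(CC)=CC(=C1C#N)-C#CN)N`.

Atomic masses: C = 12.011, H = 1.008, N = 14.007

Molecular formula: C11H11N3.
M = 11×12.011 + 11×1.008 + 3×14.007 = 185.23 g/mol.

185.23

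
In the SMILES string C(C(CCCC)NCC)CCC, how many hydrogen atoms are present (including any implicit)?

25

Hydrogens are implicit in SMILES; fill each atom to its normal valence:
  7 × C: 2 H each → 14
  3 × C: 3 H each → 9
  1 × C: 1 H
  1 × N: 1 H
  Total hydrogens = 25.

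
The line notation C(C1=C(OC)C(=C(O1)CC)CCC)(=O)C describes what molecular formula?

Heavy atoms from the SMILES: 12 C, 3 O.
Implicit hydrogens by atom environment:
  4 × C: 3 H each → 12
  4 × C (aromatic): no H
  3 × C: 2 H each → 6
  2 × O: no H
  1 × C: no H
  1 × O (aromatic): no H
  Total hydrogens = 18.
Molecular formula: C12H18O3

C12H18O3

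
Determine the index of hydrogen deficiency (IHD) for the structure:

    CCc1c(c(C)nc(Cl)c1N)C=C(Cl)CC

Molecular formula from the SMILES: C12H16Cl2N2.
DoU = (2C + 2 + N − H − X)/2 = (2·12 + 2 + 2 − 16 − 2)/2 = 10/2 = 5.
(Structurally: 1 ring(s) + 4 π bond(s) = 5.)

5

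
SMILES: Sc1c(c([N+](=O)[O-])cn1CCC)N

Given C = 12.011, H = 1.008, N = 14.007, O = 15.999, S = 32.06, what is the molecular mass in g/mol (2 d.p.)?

201.24

Molecular formula: C7H11N3O2S.
M = 7×12.011 + 11×1.008 + 3×14.007 + 2×15.999 + 1×32.06 = 201.24 g/mol.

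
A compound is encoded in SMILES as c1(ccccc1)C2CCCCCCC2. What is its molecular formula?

C14H20

Heavy atoms from the SMILES: 14 C.
Implicit hydrogens by atom environment:
  7 × C: 2 H each → 14
  5 × C (aromatic): 1 H each → 5
  1 × C: 1 H
  1 × C (aromatic): no H
  Total hydrogens = 20.
Molecular formula: C14H20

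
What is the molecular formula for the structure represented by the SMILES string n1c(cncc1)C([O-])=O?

Heavy atoms from the SMILES: 5 C, 2 N, 2 O.
Implicit hydrogens by atom environment:
  3 × C (aromatic): 1 H each → 3
  2 × N (aromatic): no H
  1 × C (aromatic): no H
  1 × C: no H
  1 × O: no H
  1 × O (charge -1): no H
  Total hydrogens = 3.
Net charge -1.
Molecular formula: C5H3N2O2-

C5H3N2O2-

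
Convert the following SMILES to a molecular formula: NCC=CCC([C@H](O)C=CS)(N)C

Heavy atoms from the SMILES: 9 C, 2 N, 1 O, 1 S.
Implicit hydrogens by atom environment:
  5 × C: 1 H each → 5
  2 × C: 2 H each → 4
  2 × N: 2 H each → 4
  1 × C: 3 H
  1 × C: no H
  1 × O: 1 H
  1 × S: 1 H
  Total hydrogens = 18.
Molecular formula: C9H18N2OS

C9H18N2OS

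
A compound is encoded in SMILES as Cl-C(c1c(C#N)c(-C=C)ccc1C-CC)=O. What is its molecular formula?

Heavy atoms from the SMILES: 13 C, 1 Cl, 1 N, 1 O.
Implicit hydrogens by atom environment:
  4 × C (aromatic): no H
  3 × C: 2 H each → 6
  2 × C (aromatic): 1 H each → 2
  2 × C: no H
  1 × C: 3 H
  1 × C: 1 H
  1 × Cl: no H
  1 × N: no H
  1 × O: no H
  Total hydrogens = 12.
Molecular formula: C13H12ClNO

C13H12ClNO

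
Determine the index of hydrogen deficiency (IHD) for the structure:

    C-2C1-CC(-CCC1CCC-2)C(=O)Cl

Molecular formula from the SMILES: C11H17ClO.
DoU = (2C + 2 + N − H − X)/2 = (2·11 + 2 + 0 − 17 − 1)/2 = 6/2 = 3.
(Structurally: 2 ring(s) + 1 π bond(s) = 3.)

3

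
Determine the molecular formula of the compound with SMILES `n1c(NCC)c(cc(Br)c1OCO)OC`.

C9H13BrN2O3

Heavy atoms from the SMILES: 1 Br, 9 C, 2 N, 3 O.
Implicit hydrogens by atom environment:
  4 × C (aromatic): no H
  2 × C: 3 H each → 6
  2 × C: 2 H each → 4
  2 × O: no H
  1 × Br: no H
  1 × C (aromatic): 1 H
  1 × N: 1 H
  1 × N (aromatic): no H
  1 × O: 1 H
  Total hydrogens = 13.
Molecular formula: C9H13BrN2O3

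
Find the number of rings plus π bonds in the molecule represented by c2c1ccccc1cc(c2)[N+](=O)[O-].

8

Molecular formula from the SMILES: C10H7NO2.
DoU = (2C + 2 + N − H − X)/2 = (2·10 + 2 + 1 − 7 − 0)/2 = 16/2 = 8.
(Structurally: 2 ring(s) + 6 π bond(s) = 8.)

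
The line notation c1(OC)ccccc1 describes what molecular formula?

Heavy atoms from the SMILES: 7 C, 1 O.
Implicit hydrogens by atom environment:
  5 × C (aromatic): 1 H each → 5
  1 × C: 3 H
  1 × C (aromatic): no H
  1 × O: no H
  Total hydrogens = 8.
Molecular formula: C7H8O

C7H8O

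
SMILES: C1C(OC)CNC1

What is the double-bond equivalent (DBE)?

Molecular formula from the SMILES: C5H11NO.
DoU = (2C + 2 + N − H − X)/2 = (2·5 + 2 + 1 − 11 − 0)/2 = 2/2 = 1.
(Structurally: 1 ring(s) + 0 π bond(s) = 1.)

1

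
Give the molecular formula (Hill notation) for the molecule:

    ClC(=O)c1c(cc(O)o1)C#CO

Heavy atoms from the SMILES: 7 C, 1 Cl, 4 O.
Implicit hydrogens by atom environment:
  3 × C (aromatic): no H
  3 × C: no H
  2 × O: 1 H each → 2
  1 × C (aromatic): 1 H
  1 × Cl: no H
  1 × O (aromatic): no H
  1 × O: no H
  Total hydrogens = 3.
Molecular formula: C7H3ClO4

C7H3ClO4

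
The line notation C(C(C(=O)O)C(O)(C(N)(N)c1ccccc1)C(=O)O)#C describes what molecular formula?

C13H14N2O5

Heavy atoms from the SMILES: 13 C, 2 N, 5 O.
Implicit hydrogens by atom environment:
  5 × C (aromatic): 1 H each → 5
  5 × C: no H
  3 × O: 1 H each → 3
  2 × C: 1 H each → 2
  2 × N: 2 H each → 4
  2 × O: no H
  1 × C (aromatic): no H
  Total hydrogens = 14.
Molecular formula: C13H14N2O5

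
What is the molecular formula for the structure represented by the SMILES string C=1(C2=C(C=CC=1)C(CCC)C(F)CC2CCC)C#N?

C17H22FN

Heavy atoms from the SMILES: 17 C, 1 F, 1 N.
Implicit hydrogens by atom environment:
  5 × C: 2 H each → 10
  3 × C (aromatic): 1 H each → 3
  3 × C: 1 H each → 3
  3 × C (aromatic): no H
  2 × C: 3 H each → 6
  1 × C: no H
  1 × F: no H
  1 × N: no H
  Total hydrogens = 22.
Molecular formula: C17H22FN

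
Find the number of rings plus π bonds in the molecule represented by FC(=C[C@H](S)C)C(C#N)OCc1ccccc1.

Molecular formula from the SMILES: C13H14FNOS.
DoU = (2C + 2 + N − H − X)/2 = (2·13 + 2 + 1 − 14 − 1)/2 = 14/2 = 7.
(Structurally: 1 ring(s) + 6 π bond(s) = 7.)

7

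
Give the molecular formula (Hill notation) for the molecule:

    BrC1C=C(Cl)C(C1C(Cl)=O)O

Heavy atoms from the SMILES: 1 Br, 6 C, 2 Cl, 2 O.
Implicit hydrogens by atom environment:
  4 × C: 1 H each → 4
  2 × C: no H
  2 × Cl: no H
  1 × Br: no H
  1 × O: 1 H
  1 × O: no H
  Total hydrogens = 5.
Molecular formula: C6H5BrCl2O2

C6H5BrCl2O2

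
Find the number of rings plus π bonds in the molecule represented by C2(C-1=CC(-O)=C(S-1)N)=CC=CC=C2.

7

Molecular formula from the SMILES: C10H9NOS.
DoU = (2C + 2 + N − H − X)/2 = (2·10 + 2 + 1 − 9 − 0)/2 = 14/2 = 7.
(Structurally: 2 ring(s) + 5 π bond(s) = 7.)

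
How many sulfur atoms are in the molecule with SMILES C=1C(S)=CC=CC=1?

1

The symbol for sulfur appears 1 time in the SMILES.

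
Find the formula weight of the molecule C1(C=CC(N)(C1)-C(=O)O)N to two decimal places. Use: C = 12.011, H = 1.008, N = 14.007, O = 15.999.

Molecular formula: C6H10N2O2.
M = 6×12.011 + 10×1.008 + 2×14.007 + 2×15.999 = 142.16 g/mol.

142.16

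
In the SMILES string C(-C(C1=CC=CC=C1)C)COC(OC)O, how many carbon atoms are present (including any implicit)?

12

The symbol for carbon appears 12 times in the SMILES.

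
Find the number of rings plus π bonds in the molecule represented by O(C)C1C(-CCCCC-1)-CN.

Molecular formula from the SMILES: C9H19NO.
DoU = (2C + 2 + N − H − X)/2 = (2·9 + 2 + 1 − 19 − 0)/2 = 2/2 = 1.
(Structurally: 1 ring(s) + 0 π bond(s) = 1.)

1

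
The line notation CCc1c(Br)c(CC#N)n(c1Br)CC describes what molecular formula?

Heavy atoms from the SMILES: 2 Br, 10 C, 2 N.
Implicit hydrogens by atom environment:
  4 × C (aromatic): no H
  3 × C: 2 H each → 6
  2 × Br: no H
  2 × C: 3 H each → 6
  1 × C: no H
  1 × N (aromatic): no H
  1 × N: no H
  Total hydrogens = 12.
Molecular formula: C10H12Br2N2

C10H12Br2N2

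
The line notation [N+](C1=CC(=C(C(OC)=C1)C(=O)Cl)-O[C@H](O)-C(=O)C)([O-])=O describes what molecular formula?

Heavy atoms from the SMILES: 11 C, 1 Cl, 1 N, 7 O.
Implicit hydrogens by atom environment:
  5 × O: no H
  4 × C (aromatic): no H
  2 × C: 3 H each → 6
  2 × C (aromatic): 1 H each → 2
  2 × C: no H
  1 × C: 1 H
  1 × Cl: no H
  1 × N (charge +1): no H
  1 × O: 1 H
  1 × O (charge -1): no H
  Total hydrogens = 10.
Molecular formula: C11H10ClNO7

C11H10ClNO7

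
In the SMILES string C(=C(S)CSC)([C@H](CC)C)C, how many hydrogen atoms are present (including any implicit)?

Hydrogens are implicit in SMILES; fill each atom to its normal valence:
  4 × C: 3 H each → 12
  2 × C: 2 H each → 4
  2 × C: no H
  1 × C: 1 H
  1 × S: 1 H
  1 × S: no H
  Total hydrogens = 18.

18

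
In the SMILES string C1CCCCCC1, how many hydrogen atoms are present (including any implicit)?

Hydrogens are implicit in SMILES; fill each atom to its normal valence:
  7 × C: 2 H each → 14
  Total hydrogens = 14.

14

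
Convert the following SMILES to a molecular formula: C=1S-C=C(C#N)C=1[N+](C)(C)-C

C8H11N2S+

Heavy atoms from the SMILES: 8 C, 2 N, 1 S.
Implicit hydrogens by atom environment:
  3 × C: 3 H each → 9
  2 × C (aromatic): 1 H each → 2
  2 × C (aromatic): no H
  1 × C: no H
  1 × N (charge +1): no H
  1 × N: no H
  1 × S (aromatic): no H
  Total hydrogens = 11.
Net charge +1.
Molecular formula: C8H11N2S+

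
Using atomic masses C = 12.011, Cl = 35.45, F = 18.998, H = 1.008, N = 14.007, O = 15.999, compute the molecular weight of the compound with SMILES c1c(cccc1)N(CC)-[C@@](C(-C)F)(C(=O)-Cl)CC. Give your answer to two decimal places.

Molecular formula: C14H19ClFNO.
M = 14×12.011 + 1×35.45 + 1×18.998 + 19×1.008 + 1×14.007 + 1×15.999 = 271.76 g/mol.

271.76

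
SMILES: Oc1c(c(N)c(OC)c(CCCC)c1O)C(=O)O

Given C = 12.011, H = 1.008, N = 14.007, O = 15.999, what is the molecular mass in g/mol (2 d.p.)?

255.27

Molecular formula: C12H17NO5.
M = 12×12.011 + 17×1.008 + 1×14.007 + 5×15.999 = 255.27 g/mol.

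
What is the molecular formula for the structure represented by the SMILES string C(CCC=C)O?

Heavy atoms from the SMILES: 5 C, 1 O.
Implicit hydrogens by atom environment:
  4 × C: 2 H each → 8
  1 × C: 1 H
  1 × O: 1 H
  Total hydrogens = 10.
Molecular formula: C5H10O

C5H10O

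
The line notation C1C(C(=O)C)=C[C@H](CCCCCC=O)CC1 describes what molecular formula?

C14H22O2

Heavy atoms from the SMILES: 14 C, 2 O.
Implicit hydrogens by atom environment:
  8 × C: 2 H each → 16
  3 × C: 1 H each → 3
  2 × C: no H
  2 × O: no H
  1 × C: 3 H
  Total hydrogens = 22.
Molecular formula: C14H22O2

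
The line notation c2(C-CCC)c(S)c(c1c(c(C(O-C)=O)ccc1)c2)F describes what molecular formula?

Heavy atoms from the SMILES: 16 C, 1 F, 2 O, 1 S.
Implicit hydrogens by atom environment:
  6 × C (aromatic): no H
  4 × C (aromatic): 1 H each → 4
  3 × C: 2 H each → 6
  2 × C: 3 H each → 6
  2 × O: no H
  1 × C: no H
  1 × F: no H
  1 × S: 1 H
  Total hydrogens = 17.
Molecular formula: C16H17FO2S

C16H17FO2S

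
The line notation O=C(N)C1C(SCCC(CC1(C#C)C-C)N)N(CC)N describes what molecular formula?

Heavy atoms from the SMILES: 14 C, 4 N, 1 O, 1 S.
Implicit hydrogens by atom environment:
  5 × C: 2 H each → 10
  4 × C: 1 H each → 4
  3 × C: no H
  3 × N: 2 H each → 6
  2 × C: 3 H each → 6
  1 × N: no H
  1 × O: no H
  1 × S: no H
  Total hydrogens = 26.
Molecular formula: C14H26N4OS

C14H26N4OS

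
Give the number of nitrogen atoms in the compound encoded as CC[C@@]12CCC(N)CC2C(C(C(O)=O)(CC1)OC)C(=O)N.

2

The symbol for nitrogen appears 2 times in the SMILES.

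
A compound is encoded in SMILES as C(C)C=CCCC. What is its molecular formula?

Heavy atoms from the SMILES: 7 C.
Implicit hydrogens by atom environment:
  3 × C: 2 H each → 6
  2 × C: 3 H each → 6
  2 × C: 1 H each → 2
  Total hydrogens = 14.
Molecular formula: C7H14

C7H14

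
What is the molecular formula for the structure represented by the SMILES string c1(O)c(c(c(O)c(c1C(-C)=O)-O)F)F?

C8H6F2O4

Heavy atoms from the SMILES: 8 C, 2 F, 4 O.
Implicit hydrogens by atom environment:
  6 × C (aromatic): no H
  3 × O: 1 H each → 3
  2 × F: no H
  1 × C: 3 H
  1 × C: no H
  1 × O: no H
  Total hydrogens = 6.
Molecular formula: C8H6F2O4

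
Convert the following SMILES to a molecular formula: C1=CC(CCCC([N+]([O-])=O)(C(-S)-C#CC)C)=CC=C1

C15H19NO2S

Heavy atoms from the SMILES: 15 C, 1 N, 2 O, 1 S.
Implicit hydrogens by atom environment:
  5 × C (aromatic): 1 H each → 5
  3 × C: 2 H each → 6
  3 × C: no H
  2 × C: 3 H each → 6
  1 × C: 1 H
  1 × C (aromatic): no H
  1 × N (charge +1): no H
  1 × O: no H
  1 × O (charge -1): no H
  1 × S: 1 H
  Total hydrogens = 19.
Molecular formula: C15H19NO2S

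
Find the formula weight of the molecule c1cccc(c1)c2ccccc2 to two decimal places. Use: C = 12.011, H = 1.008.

154.21

Molecular formula: C12H10.
M = 12×12.011 + 10×1.008 = 154.21 g/mol.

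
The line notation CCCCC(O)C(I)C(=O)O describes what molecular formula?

C7H13IO3

Heavy atoms from the SMILES: 7 C, 1 I, 3 O.
Implicit hydrogens by atom environment:
  3 × C: 2 H each → 6
  2 × C: 1 H each → 2
  2 × O: 1 H each → 2
  1 × C: 3 H
  1 × C: no H
  1 × I: no H
  1 × O: no H
  Total hydrogens = 13.
Molecular formula: C7H13IO3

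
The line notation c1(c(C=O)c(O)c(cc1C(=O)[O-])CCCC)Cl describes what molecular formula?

C12H12ClO4-

Heavy atoms from the SMILES: 12 C, 1 Cl, 4 O.
Implicit hydrogens by atom environment:
  5 × C (aromatic): no H
  3 × C: 2 H each → 6
  2 × O: no H
  1 × C: 3 H
  1 × C (aromatic): 1 H
  1 × C: 1 H
  1 × C: no H
  1 × Cl: no H
  1 × O: 1 H
  1 × O (charge -1): no H
  Total hydrogens = 12.
Net charge -1.
Molecular formula: C12H12ClO4-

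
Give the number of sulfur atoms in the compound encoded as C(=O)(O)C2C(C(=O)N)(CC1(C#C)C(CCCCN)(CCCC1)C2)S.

The symbol for sulfur appears 1 time in the SMILES.

1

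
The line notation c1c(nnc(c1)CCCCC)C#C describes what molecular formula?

Heavy atoms from the SMILES: 11 C, 2 N.
Implicit hydrogens by atom environment:
  4 × C: 2 H each → 8
  2 × C (aromatic): 1 H each → 2
  2 × C (aromatic): no H
  2 × N (aromatic): no H
  1 × C: 3 H
  1 × C: 1 H
  1 × C: no H
  Total hydrogens = 14.
Molecular formula: C11H14N2

C11H14N2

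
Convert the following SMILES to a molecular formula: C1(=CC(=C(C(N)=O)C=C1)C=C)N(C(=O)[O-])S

C10H9N2O3S-

Heavy atoms from the SMILES: 10 C, 2 N, 3 O, 1 S.
Implicit hydrogens by atom environment:
  3 × C (aromatic): 1 H each → 3
  3 × C (aromatic): no H
  2 × C: no H
  2 × O: no H
  1 × C: 2 H
  1 × C: 1 H
  1 × N: 2 H
  1 × N: no H
  1 × O (charge -1): no H
  1 × S: 1 H
  Total hydrogens = 9.
Net charge -1.
Molecular formula: C10H9N2O3S-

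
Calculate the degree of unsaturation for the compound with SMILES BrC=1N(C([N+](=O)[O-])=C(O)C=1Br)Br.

4

Molecular formula from the SMILES: C4HBr3N2O3.
DoU = (2C + 2 + N − H − X)/2 = (2·4 + 2 + 2 − 1 − 3)/2 = 8/2 = 4.
(Structurally: 1 ring(s) + 3 π bond(s) = 4.)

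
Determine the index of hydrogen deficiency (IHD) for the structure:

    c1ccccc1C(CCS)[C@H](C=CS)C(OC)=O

Molecular formula from the SMILES: C14H18O2S2.
DoU = (2C + 2 + N − H − X)/2 = (2·14 + 2 + 0 − 18 − 0)/2 = 12/2 = 6.
(Structurally: 1 ring(s) + 5 π bond(s) = 6.)

6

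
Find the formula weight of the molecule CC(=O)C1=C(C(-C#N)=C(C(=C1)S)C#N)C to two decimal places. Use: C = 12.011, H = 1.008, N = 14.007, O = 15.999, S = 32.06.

216.26

Molecular formula: C11H8N2OS.
M = 11×12.011 + 8×1.008 + 2×14.007 + 1×15.999 + 1×32.06 = 216.26 g/mol.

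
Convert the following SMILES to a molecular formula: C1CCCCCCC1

Heavy atoms from the SMILES: 8 C.
Implicit hydrogens by atom environment:
  8 × C: 2 H each → 16
  Total hydrogens = 16.
Molecular formula: C8H16

C8H16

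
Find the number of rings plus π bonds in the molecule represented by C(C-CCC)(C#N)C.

2

Molecular formula from the SMILES: C7H13N.
DoU = (2C + 2 + N − H − X)/2 = (2·7 + 2 + 1 − 13 − 0)/2 = 4/2 = 2.
(Structurally: 0 ring(s) + 2 π bond(s) = 2.)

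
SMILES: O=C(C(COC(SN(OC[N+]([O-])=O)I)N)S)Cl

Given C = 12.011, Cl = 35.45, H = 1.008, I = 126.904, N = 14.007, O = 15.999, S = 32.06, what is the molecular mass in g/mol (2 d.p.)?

Molecular formula: C5H9ClIN3O5S2.
M = 5×12.011 + 1×35.45 + 9×1.008 + 1×126.904 + 3×14.007 + 5×15.999 + 2×32.06 = 417.62 g/mol.

417.62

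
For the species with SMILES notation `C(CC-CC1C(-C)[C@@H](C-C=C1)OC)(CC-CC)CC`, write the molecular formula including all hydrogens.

Heavy atoms from the SMILES: 18 C, 1 O.
Implicit hydrogens by atom environment:
  8 × C: 2 H each → 16
  6 × C: 1 H each → 6
  4 × C: 3 H each → 12
  1 × O: no H
  Total hydrogens = 34.
Molecular formula: C18H34O

C18H34O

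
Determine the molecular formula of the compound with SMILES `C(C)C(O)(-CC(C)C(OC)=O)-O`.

Heavy atoms from the SMILES: 8 C, 4 O.
Implicit hydrogens by atom environment:
  3 × C: 3 H each → 9
  2 × C: 2 H each → 4
  2 × C: no H
  2 × O: 1 H each → 2
  2 × O: no H
  1 × C: 1 H
  Total hydrogens = 16.
Molecular formula: C8H16O4

C8H16O4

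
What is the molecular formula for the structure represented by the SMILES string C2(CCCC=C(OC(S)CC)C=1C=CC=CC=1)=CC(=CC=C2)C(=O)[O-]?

C21H23O3S-

Heavy atoms from the SMILES: 21 C, 3 O, 1 S.
Implicit hydrogens by atom environment:
  9 × C (aromatic): 1 H each → 9
  4 × C: 2 H each → 8
  3 × C (aromatic): no H
  2 × C: 1 H each → 2
  2 × C: no H
  2 × O: no H
  1 × C: 3 H
  1 × O (charge -1): no H
  1 × S: 1 H
  Total hydrogens = 23.
Net charge -1.
Molecular formula: C21H23O3S-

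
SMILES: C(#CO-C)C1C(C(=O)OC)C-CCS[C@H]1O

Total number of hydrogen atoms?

Hydrogens are implicit in SMILES; fill each atom to its normal valence:
  3 × C: 2 H each → 6
  3 × C: 1 H each → 3
  3 × C: no H
  3 × O: no H
  2 × C: 3 H each → 6
  1 × O: 1 H
  1 × S: no H
  Total hydrogens = 16.

16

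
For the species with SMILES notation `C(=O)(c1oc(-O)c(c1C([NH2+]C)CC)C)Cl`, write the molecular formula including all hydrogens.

Heavy atoms from the SMILES: 10 C, 1 Cl, 1 N, 3 O.
Implicit hydrogens by atom environment:
  4 × C (aromatic): no H
  3 × C: 3 H each → 9
  1 × C: 2 H
  1 × C: 1 H
  1 × C: no H
  1 × Cl: no H
  1 × N (charge +1): 2 H
  1 × O: 1 H
  1 × O (aromatic): no H
  1 × O: no H
  Total hydrogens = 15.
Net charge +1.
Molecular formula: C10H15ClNO3+

C10H15ClNO3+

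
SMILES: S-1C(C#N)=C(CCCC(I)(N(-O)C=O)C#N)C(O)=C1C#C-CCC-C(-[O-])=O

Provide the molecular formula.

Heavy atoms from the SMILES: 17 C, 1 I, 3 N, 5 O, 1 S.
Implicit hydrogens by atom environment:
  6 × C: 2 H each → 12
  6 × C: no H
  4 × C (aromatic): no H
  3 × N: no H
  2 × O: 1 H each → 2
  2 × O: no H
  1 × C: 1 H
  1 × I: no H
  1 × O (charge -1): no H
  1 × S (aromatic): no H
  Total hydrogens = 15.
Net charge -1.
Molecular formula: C17H15IN3O5S-

C17H15IN3O5S-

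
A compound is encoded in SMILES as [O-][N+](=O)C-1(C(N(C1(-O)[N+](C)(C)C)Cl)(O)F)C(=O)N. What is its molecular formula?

Heavy atoms from the SMILES: 7 C, 1 Cl, 1 F, 4 N, 5 O.
Implicit hydrogens by atom environment:
  4 × C: no H
  3 × C: 3 H each → 9
  2 × N (charge +1): no H
  2 × O: 1 H each → 2
  2 × O: no H
  1 × Cl: no H
  1 × F: no H
  1 × N: 2 H
  1 × N: no H
  1 × O (charge -1): no H
  Total hydrogens = 13.
Net charge +1.
Molecular formula: C7H13ClFN4O5+

C7H13ClFN4O5+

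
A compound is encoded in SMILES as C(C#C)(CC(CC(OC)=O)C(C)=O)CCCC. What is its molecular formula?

Heavy atoms from the SMILES: 14 C, 3 O.
Implicit hydrogens by atom environment:
  5 × C: 2 H each → 10
  3 × C: 3 H each → 9
  3 × C: 1 H each → 3
  3 × C: no H
  3 × O: no H
  Total hydrogens = 22.
Molecular formula: C14H22O3

C14H22O3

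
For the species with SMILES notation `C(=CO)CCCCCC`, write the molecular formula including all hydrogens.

C8H16O

Heavy atoms from the SMILES: 8 C, 1 O.
Implicit hydrogens by atom environment:
  5 × C: 2 H each → 10
  2 × C: 1 H each → 2
  1 × C: 3 H
  1 × O: 1 H
  Total hydrogens = 16.
Molecular formula: C8H16O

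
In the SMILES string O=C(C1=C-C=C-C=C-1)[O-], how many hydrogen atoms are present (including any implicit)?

5

Hydrogens are implicit in SMILES; fill each atom to its normal valence:
  5 × C (aromatic): 1 H each → 5
  1 × C (aromatic): no H
  1 × C: no H
  1 × O: no H
  1 × O (charge -1): no H
  Total hydrogens = 5.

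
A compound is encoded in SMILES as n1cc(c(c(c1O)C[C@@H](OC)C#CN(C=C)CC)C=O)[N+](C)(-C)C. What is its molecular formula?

Heavy atoms from the SMILES: 18 C, 3 N, 3 O.
Implicit hydrogens by atom environment:
  5 × C: 3 H each → 15
  4 × C (aromatic): no H
  3 × C: 2 H each → 6
  3 × C: 1 H each → 3
  2 × C: no H
  2 × O: no H
  1 × C (aromatic): 1 H
  1 × N (aromatic): no H
  1 × N (charge +1): no H
  1 × N: no H
  1 × O: 1 H
  Total hydrogens = 26.
Net charge +1.
Molecular formula: C18H26N3O3+

C18H26N3O3+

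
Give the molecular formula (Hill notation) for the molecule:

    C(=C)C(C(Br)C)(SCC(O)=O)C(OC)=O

Heavy atoms from the SMILES: 1 Br, 9 C, 4 O, 1 S.
Implicit hydrogens by atom environment:
  3 × C: no H
  3 × O: no H
  2 × C: 3 H each → 6
  2 × C: 2 H each → 4
  2 × C: 1 H each → 2
  1 × Br: no H
  1 × O: 1 H
  1 × S: no H
  Total hydrogens = 13.
Molecular formula: C9H13BrO4S

C9H13BrO4S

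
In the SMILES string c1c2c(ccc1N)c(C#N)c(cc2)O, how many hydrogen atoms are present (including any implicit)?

Hydrogens are implicit in SMILES; fill each atom to its normal valence:
  5 × C (aromatic): 1 H each → 5
  5 × C (aromatic): no H
  1 × C: no H
  1 × N: 2 H
  1 × N: no H
  1 × O: 1 H
  Total hydrogens = 8.

8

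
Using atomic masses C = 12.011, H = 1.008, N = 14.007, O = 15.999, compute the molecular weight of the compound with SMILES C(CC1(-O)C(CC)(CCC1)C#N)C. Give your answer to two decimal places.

Molecular formula: C11H19NO.
M = 11×12.011 + 19×1.008 + 1×14.007 + 1×15.999 = 181.28 g/mol.

181.28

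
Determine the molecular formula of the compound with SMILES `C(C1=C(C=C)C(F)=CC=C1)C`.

Heavy atoms from the SMILES: 10 C, 1 F.
Implicit hydrogens by atom environment:
  3 × C (aromatic): 1 H each → 3
  3 × C (aromatic): no H
  2 × C: 2 H each → 4
  1 × C: 3 H
  1 × C: 1 H
  1 × F: no H
  Total hydrogens = 11.
Molecular formula: C10H11F

C10H11F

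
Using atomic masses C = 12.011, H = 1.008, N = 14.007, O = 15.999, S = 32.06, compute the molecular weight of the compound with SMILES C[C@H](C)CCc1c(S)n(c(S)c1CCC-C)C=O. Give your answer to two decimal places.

Molecular formula: C14H23NOS2.
M = 14×12.011 + 23×1.008 + 1×14.007 + 1×15.999 + 2×32.06 = 285.46 g/mol.

285.46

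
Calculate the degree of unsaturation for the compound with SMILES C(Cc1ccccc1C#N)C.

Molecular formula from the SMILES: C10H11N.
DoU = (2C + 2 + N − H − X)/2 = (2·10 + 2 + 1 − 11 − 0)/2 = 12/2 = 6.
(Structurally: 1 ring(s) + 5 π bond(s) = 6.)

6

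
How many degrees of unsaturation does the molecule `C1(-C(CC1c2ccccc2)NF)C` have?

5

Molecular formula from the SMILES: C11H14FN.
DoU = (2C + 2 + N − H − X)/2 = (2·11 + 2 + 1 − 14 − 1)/2 = 10/2 = 5.
(Structurally: 2 ring(s) + 3 π bond(s) = 5.)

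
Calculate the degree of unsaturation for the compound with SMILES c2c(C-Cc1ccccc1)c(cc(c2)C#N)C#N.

12

Molecular formula from the SMILES: C16H12N2.
DoU = (2C + 2 + N − H − X)/2 = (2·16 + 2 + 2 − 12 − 0)/2 = 24/2 = 12.
(Structurally: 2 ring(s) + 10 π bond(s) = 12.)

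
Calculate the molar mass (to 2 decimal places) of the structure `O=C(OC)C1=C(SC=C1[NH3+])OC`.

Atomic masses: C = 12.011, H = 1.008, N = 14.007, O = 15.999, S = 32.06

Molecular formula: C7H10NO3S+.
M = 7×12.011 + 10×1.008 + 1×14.007 + 3×15.999 + 1×32.06 = 188.22 g/mol.

188.22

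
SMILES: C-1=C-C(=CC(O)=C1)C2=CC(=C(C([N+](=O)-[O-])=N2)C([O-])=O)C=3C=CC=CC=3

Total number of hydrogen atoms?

11

Hydrogens are implicit in SMILES; fill each atom to its normal valence:
  10 × C (aromatic): 1 H each → 10
  7 × C (aromatic): no H
  2 × O: no H
  2 × O (charge -1): no H
  1 × C: no H
  1 × N (aromatic): no H
  1 × N (charge +1): no H
  1 × O: 1 H
  Total hydrogens = 11.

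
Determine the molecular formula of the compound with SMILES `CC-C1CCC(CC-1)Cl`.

C8H15Cl

Heavy atoms from the SMILES: 8 C, 1 Cl.
Implicit hydrogens by atom environment:
  5 × C: 2 H each → 10
  2 × C: 1 H each → 2
  1 × C: 3 H
  1 × Cl: no H
  Total hydrogens = 15.
Molecular formula: C8H15Cl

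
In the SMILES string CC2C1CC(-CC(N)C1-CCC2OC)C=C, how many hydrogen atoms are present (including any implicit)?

Hydrogens are implicit in SMILES; fill each atom to its normal valence:
  7 × C: 1 H each → 7
  5 × C: 2 H each → 10
  2 × C: 3 H each → 6
  1 × N: 2 H
  1 × O: no H
  Total hydrogens = 25.

25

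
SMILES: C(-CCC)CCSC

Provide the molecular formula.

Heavy atoms from the SMILES: 7 C, 1 S.
Implicit hydrogens by atom environment:
  5 × C: 2 H each → 10
  2 × C: 3 H each → 6
  1 × S: no H
  Total hydrogens = 16.
Molecular formula: C7H16S

C7H16S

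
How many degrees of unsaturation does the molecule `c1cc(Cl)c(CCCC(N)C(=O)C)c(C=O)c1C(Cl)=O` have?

7

Molecular formula from the SMILES: C14H15Cl2NO3.
DoU = (2C + 2 + N − H − X)/2 = (2·14 + 2 + 1 − 15 − 2)/2 = 14/2 = 7.
(Structurally: 1 ring(s) + 6 π bond(s) = 7.)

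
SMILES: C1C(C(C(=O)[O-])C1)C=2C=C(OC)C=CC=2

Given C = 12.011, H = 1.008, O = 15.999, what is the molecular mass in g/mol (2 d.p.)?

205.23

Molecular formula: C12H13O3-.
M = 12×12.011 + 13×1.008 + 3×15.999 = 205.23 g/mol.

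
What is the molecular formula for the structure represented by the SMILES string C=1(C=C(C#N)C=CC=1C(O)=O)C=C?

Heavy atoms from the SMILES: 10 C, 1 N, 2 O.
Implicit hydrogens by atom environment:
  3 × C (aromatic): 1 H each → 3
  3 × C (aromatic): no H
  2 × C: no H
  1 × C: 2 H
  1 × C: 1 H
  1 × N: no H
  1 × O: 1 H
  1 × O: no H
  Total hydrogens = 7.
Molecular formula: C10H7NO2

C10H7NO2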